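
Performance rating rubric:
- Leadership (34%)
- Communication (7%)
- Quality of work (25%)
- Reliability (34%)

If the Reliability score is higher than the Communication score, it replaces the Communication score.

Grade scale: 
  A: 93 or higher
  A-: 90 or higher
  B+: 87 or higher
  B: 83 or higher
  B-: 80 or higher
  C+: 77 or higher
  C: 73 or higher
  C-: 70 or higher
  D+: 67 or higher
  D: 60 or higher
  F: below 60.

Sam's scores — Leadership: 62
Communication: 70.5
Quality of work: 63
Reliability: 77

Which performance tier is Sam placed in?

D+

Reliability (77) > Communication (70.5), so Communication counts as 77.
Weighted total:
  Leadership 62 × 0.34 = 21.08
  Communication 77 × 0.07 = 5.39
  Quality of work 63 × 0.25 = 15.75
  Reliability 77 × 0.34 = 26.18
Sum = 68.4
68.4 is ≥ 67 and < 70 → D+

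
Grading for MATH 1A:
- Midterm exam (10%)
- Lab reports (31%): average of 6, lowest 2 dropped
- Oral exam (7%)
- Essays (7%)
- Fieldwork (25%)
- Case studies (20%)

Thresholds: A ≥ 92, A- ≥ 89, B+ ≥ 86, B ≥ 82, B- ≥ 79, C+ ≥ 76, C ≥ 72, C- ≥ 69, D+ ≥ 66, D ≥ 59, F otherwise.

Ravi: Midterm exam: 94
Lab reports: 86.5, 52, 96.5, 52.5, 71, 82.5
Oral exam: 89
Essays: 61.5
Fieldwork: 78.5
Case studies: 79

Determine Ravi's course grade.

B-

Lab reports: drop 52, 52.5 → average of remaining 4 = 336.5/4 = 84.125
Weighted total:
  Midterm exam 94 × 0.1 = 9.4
  Lab reports 84.125 × 0.31 = 26.07875
  Oral exam 89 × 0.07 = 6.23
  Essays 61.5 × 0.07 = 4.305
  Fieldwork 78.5 × 0.25 = 19.625
  Case studies 79 × 0.2 = 15.8
Sum = 81.43875
81.43875 is ≥ 79 and < 82 → B-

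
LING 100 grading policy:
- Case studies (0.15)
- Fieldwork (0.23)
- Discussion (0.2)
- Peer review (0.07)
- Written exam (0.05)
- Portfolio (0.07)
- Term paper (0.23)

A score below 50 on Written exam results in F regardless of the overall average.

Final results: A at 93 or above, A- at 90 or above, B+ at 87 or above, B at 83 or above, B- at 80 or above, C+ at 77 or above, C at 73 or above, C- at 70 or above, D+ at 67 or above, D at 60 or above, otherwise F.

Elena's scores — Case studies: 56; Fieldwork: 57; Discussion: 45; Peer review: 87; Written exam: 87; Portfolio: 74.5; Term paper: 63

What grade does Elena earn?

D

Written exam score 87 ≥ 50: minimum met.
Weighted total:
  Case studies 56 × 0.15 = 8.4
  Fieldwork 57 × 0.23 = 13.11
  Discussion 45 × 0.2 = 9
  Peer review 87 × 0.07 = 6.09
  Written exam 87 × 0.05 = 4.35
  Portfolio 74.5 × 0.07 = 5.215
  Term paper 63 × 0.23 = 14.49
Sum = 60.655
60.655 is ≥ 60 and < 67 → D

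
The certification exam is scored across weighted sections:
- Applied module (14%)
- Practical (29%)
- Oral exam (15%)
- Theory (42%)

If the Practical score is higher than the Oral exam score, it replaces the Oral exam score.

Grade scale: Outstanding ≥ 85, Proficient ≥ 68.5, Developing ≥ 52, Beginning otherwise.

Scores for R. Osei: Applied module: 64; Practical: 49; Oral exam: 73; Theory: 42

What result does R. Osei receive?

Beginning

Practical (49) ≤ Oral exam (73), so Oral exam stays at 73.
Weighted total:
  Applied module 64 × 0.14 = 8.96
  Practical 49 × 0.29 = 14.21
  Oral exam 73 × 0.15 = 10.95
  Theory 42 × 0.42 = 17.64
Sum = 51.76
51.76 < 52 → Beginning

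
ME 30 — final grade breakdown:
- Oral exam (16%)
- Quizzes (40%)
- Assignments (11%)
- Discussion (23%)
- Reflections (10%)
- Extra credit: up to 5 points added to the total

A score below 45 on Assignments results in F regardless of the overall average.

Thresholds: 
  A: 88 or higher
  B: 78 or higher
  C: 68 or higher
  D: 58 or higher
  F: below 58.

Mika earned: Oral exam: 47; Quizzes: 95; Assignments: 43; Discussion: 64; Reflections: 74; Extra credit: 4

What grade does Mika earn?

Assignments score 43 < 45: minimum not met.
Weighted total:
  Oral exam 47 × 0.16 = 7.52
  Quizzes 95 × 0.4 = 38
  Assignments 43 × 0.11 = 4.73
  Discussion 64 × 0.23 = 14.72
  Reflections 74 × 0.1 = 7.4
Sum = 72.37
Extra credit: 72.37 + 4 = 76.37
Because the Assignments minimum was not met, the result is F.

F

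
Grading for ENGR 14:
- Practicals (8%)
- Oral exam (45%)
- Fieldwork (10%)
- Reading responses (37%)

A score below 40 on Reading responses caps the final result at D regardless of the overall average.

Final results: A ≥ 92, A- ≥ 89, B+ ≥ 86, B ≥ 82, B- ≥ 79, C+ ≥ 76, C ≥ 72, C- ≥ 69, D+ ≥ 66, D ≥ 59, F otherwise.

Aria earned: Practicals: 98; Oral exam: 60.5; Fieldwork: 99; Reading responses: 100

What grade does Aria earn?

B-

Reading responses score 100 ≥ 40: minimum met.
Weighted total:
  Practicals 98 × 0.08 = 7.84
  Oral exam 60.5 × 0.45 = 27.225
  Fieldwork 99 × 0.1 = 9.9
  Reading responses 100 × 0.37 = 37
Sum = 81.965
81.965 is ≥ 79 and < 82 → B-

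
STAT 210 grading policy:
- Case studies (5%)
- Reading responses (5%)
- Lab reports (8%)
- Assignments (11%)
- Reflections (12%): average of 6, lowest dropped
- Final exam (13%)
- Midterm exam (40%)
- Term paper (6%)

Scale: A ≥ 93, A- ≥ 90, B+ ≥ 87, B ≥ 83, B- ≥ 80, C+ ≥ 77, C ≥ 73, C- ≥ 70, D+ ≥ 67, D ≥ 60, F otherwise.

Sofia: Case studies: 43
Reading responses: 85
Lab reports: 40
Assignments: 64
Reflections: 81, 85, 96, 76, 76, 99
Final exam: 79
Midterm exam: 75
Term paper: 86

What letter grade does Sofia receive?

Reflections: drop 76 → average of remaining 5 = 437/5 = 87.4
Weighted total:
  Case studies 43 × 0.05 = 2.15
  Reading responses 85 × 0.05 = 4.25
  Lab reports 40 × 0.08 = 3.2
  Assignments 64 × 0.11 = 7.04
  Reflections 87.4 × 0.12 = 10.488
  Final exam 79 × 0.13 = 10.27
  Midterm exam 75 × 0.4 = 30
  Term paper 86 × 0.06 = 5.16
Sum = 72.558
72.558 is ≥ 70 and < 73 → C-

C-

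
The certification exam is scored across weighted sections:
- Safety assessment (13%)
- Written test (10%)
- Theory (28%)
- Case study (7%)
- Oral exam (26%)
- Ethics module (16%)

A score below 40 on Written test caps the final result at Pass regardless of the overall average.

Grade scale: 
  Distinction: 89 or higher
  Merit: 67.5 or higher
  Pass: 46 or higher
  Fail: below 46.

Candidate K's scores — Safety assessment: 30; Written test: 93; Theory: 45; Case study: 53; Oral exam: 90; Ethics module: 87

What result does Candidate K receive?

Written test score 93 ≥ 40: minimum met.
Weighted total:
  Safety assessment 30 × 0.13 = 3.9
  Written test 93 × 0.1 = 9.3
  Theory 45 × 0.28 = 12.6
  Case study 53 × 0.07 = 3.71
  Oral exam 90 × 0.26 = 23.4
  Ethics module 87 × 0.16 = 13.92
Sum = 66.83
66.83 is ≥ 46 and < 67.5 → Pass

Pass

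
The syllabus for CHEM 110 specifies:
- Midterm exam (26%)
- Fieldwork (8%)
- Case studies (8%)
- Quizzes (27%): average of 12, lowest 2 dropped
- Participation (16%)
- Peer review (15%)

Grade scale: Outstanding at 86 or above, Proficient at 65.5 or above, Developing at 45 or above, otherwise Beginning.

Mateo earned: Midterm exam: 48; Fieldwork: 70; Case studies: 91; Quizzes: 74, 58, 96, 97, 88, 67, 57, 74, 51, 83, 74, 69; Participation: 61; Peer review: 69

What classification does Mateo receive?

Quizzes: drop 51, 57 → average of remaining 10 = 780/10 = 78
Weighted total:
  Midterm exam 48 × 0.26 = 12.48
  Fieldwork 70 × 0.08 = 5.6
  Case studies 91 × 0.08 = 7.28
  Quizzes 78 × 0.27 = 21.06
  Participation 61 × 0.16 = 9.76
  Peer review 69 × 0.15 = 10.35
Sum = 66.53
66.53 is ≥ 65.5 and < 86 → Proficient

Proficient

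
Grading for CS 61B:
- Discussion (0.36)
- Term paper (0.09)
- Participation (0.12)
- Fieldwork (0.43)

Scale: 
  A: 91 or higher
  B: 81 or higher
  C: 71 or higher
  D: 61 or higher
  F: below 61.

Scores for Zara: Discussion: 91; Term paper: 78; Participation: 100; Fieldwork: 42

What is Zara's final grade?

D

Weighted total:
  Discussion 91 × 0.36 = 32.76
  Term paper 78 × 0.09 = 7.02
  Participation 100 × 0.12 = 12
  Fieldwork 42 × 0.43 = 18.06
Sum = 69.84
69.84 is ≥ 61 and < 71 → D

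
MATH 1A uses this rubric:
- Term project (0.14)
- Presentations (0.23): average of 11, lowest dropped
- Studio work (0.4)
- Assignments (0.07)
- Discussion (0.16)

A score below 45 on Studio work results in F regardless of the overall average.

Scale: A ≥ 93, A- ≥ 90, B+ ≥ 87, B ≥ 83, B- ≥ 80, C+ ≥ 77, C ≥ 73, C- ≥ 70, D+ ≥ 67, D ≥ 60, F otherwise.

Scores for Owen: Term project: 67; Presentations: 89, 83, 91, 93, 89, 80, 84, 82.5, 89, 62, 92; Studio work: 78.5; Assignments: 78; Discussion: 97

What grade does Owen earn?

B-

Presentations: drop 62 → average of remaining 10 = 872.5/10 = 87.25
Studio work score 78.5 ≥ 45: minimum met.
Weighted total:
  Term project 67 × 0.14 = 9.38
  Presentations 87.25 × 0.23 = 20.0675
  Studio work 78.5 × 0.4 = 31.4
  Assignments 78 × 0.07 = 5.46
  Discussion 97 × 0.16 = 15.52
Sum = 81.8275
81.8275 is ≥ 80 and < 83 → B-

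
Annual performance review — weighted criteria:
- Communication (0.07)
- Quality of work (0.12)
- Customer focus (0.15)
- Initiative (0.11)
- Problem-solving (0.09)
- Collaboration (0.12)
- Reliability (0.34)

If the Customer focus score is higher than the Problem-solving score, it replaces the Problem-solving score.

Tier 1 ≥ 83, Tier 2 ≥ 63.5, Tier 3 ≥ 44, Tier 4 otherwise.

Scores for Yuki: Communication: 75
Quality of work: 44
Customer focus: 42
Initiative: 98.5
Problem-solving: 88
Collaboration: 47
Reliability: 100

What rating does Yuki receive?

Tier 2

Customer focus (42) ≤ Problem-solving (88), so Problem-solving stays at 88.
Weighted total:
  Communication 75 × 0.07 = 5.25
  Quality of work 44 × 0.12 = 5.28
  Customer focus 42 × 0.15 = 6.3
  Initiative 98.5 × 0.11 = 10.835
  Problem-solving 88 × 0.09 = 7.92
  Collaboration 47 × 0.12 = 5.64
  Reliability 100 × 0.34 = 34
Sum = 75.225
75.225 is ≥ 63.5 and < 83 → Tier 2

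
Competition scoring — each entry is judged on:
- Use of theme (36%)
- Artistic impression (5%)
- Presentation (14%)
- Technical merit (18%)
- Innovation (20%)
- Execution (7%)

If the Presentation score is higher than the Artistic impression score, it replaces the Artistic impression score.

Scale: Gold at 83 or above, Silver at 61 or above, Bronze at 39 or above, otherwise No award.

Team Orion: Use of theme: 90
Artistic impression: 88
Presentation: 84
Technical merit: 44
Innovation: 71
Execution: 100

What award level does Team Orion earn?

Silver

Presentation (84) ≤ Artistic impression (88), so Artistic impression stays at 88.
Weighted total:
  Use of theme 90 × 0.36 = 32.4
  Artistic impression 88 × 0.05 = 4.4
  Presentation 84 × 0.14 = 11.76
  Technical merit 44 × 0.18 = 7.92
  Innovation 71 × 0.2 = 14.2
  Execution 100 × 0.07 = 7
Sum = 77.68
77.68 is ≥ 61 and < 83 → Silver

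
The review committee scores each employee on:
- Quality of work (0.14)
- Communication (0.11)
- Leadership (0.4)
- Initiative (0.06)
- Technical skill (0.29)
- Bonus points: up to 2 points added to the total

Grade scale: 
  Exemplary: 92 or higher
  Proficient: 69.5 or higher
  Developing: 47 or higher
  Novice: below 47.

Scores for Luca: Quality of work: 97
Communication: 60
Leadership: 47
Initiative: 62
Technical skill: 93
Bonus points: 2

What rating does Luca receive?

Weighted total:
  Quality of work 97 × 0.14 = 13.58
  Communication 60 × 0.11 = 6.6
  Leadership 47 × 0.4 = 18.8
  Initiative 62 × 0.06 = 3.72
  Technical skill 93 × 0.29 = 26.97
Sum = 69.67
Bonus points: 69.67 + 2 = 71.67
71.67 is ≥ 69.5 and < 92 → Proficient

Proficient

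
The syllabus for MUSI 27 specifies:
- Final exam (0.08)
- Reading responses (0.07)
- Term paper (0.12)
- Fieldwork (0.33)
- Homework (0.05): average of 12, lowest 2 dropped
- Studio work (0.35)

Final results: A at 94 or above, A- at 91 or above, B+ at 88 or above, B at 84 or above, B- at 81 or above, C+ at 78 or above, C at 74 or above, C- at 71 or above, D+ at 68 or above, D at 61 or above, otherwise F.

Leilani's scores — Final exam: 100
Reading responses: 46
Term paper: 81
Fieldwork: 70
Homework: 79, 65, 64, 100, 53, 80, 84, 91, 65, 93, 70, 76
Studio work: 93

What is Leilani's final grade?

C+

Homework: drop 53, 64 → average of remaining 10 = 803/10 = 80.3
Weighted total:
  Final exam 100 × 0.08 = 8
  Reading responses 46 × 0.07 = 3.22
  Term paper 81 × 0.12 = 9.72
  Fieldwork 70 × 0.33 = 23.1
  Homework 80.3 × 0.05 = 4.015
  Studio work 93 × 0.35 = 32.55
Sum = 80.605
80.605 is ≥ 78 and < 81 → C+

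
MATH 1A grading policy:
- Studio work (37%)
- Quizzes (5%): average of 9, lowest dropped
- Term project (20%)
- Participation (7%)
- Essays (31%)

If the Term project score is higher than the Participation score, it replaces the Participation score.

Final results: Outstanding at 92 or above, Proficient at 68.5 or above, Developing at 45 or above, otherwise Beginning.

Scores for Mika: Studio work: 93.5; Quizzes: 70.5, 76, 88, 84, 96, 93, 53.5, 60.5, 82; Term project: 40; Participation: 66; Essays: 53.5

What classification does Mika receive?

Quizzes: drop 53.5 → average of remaining 8 = 650/8 = 81.25
Term project (40) ≤ Participation (66), so Participation stays at 66.
Weighted total:
  Studio work 93.5 × 0.37 = 34.595
  Quizzes 81.25 × 0.05 = 4.0625
  Term project 40 × 0.2 = 8
  Participation 66 × 0.07 = 4.62
  Essays 53.5 × 0.31 = 16.585
Sum = 67.8625
67.8625 is ≥ 45 and < 68.5 → Developing

Developing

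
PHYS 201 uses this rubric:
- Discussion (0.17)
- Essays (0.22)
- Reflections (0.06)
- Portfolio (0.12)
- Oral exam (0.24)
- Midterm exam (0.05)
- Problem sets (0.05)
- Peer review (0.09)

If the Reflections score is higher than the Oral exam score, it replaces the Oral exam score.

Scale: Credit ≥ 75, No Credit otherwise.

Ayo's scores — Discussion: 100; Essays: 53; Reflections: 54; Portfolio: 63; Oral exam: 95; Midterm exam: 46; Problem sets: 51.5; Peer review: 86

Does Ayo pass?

Reflections (54) ≤ Oral exam (95), so Oral exam stays at 95.
Weighted total:
  Discussion 100 × 0.17 = 17
  Essays 53 × 0.22 = 11.66
  Reflections 54 × 0.06 = 3.24
  Portfolio 63 × 0.12 = 7.56
  Oral exam 95 × 0.24 = 22.8
  Midterm exam 46 × 0.05 = 2.3
  Problem sets 51.5 × 0.05 = 2.575
  Peer review 86 × 0.09 = 7.74
Sum = 74.875
74.875 < 75 → No Credit

No Credit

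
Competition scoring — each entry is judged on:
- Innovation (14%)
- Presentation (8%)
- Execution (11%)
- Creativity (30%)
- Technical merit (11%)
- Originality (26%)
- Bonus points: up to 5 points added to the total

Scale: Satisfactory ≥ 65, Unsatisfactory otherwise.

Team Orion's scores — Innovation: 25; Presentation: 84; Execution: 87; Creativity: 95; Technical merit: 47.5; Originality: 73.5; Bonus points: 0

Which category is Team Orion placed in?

Weighted total:
  Innovation 25 × 0.14 = 3.5
  Presentation 84 × 0.08 = 6.72
  Execution 87 × 0.11 = 9.57
  Creativity 95 × 0.3 = 28.5
  Technical merit 47.5 × 0.11 = 5.225
  Originality 73.5 × 0.26 = 19.11
Sum = 72.625
Bonus points: 72.625 + 0 = 72.625
72.625 ≥ 65 → Satisfactory

Satisfactory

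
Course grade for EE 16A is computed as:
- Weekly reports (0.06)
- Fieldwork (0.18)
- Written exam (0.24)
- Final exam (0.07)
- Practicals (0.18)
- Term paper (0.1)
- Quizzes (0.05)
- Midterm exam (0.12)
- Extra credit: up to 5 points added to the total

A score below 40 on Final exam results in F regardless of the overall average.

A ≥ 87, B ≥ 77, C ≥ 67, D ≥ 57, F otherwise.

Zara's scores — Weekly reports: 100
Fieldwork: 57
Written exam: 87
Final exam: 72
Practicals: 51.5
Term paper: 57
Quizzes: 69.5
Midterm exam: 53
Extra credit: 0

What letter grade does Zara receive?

D

Final exam score 72 ≥ 40: minimum met.
Weighted total:
  Weekly reports 100 × 0.06 = 6
  Fieldwork 57 × 0.18 = 10.26
  Written exam 87 × 0.24 = 20.88
  Final exam 72 × 0.07 = 5.04
  Practicals 51.5 × 0.18 = 9.27
  Term paper 57 × 0.1 = 5.7
  Quizzes 69.5 × 0.05 = 3.475
  Midterm exam 53 × 0.12 = 6.36
Sum = 66.985
Extra credit: 66.985 + 0 = 66.985
66.985 is ≥ 57 and < 67 → D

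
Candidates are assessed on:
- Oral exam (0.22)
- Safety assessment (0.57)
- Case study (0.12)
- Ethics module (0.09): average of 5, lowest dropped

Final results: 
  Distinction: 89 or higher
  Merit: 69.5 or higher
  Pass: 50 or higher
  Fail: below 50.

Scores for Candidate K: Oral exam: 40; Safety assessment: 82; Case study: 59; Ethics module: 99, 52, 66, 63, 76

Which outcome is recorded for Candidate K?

Pass

Ethics module: drop 52 → average of remaining 4 = 304/4 = 76
Weighted total:
  Oral exam 40 × 0.22 = 8.8
  Safety assessment 82 × 0.57 = 46.74
  Case study 59 × 0.12 = 7.08
  Ethics module 76 × 0.09 = 6.84
Sum = 69.46
69.46 is ≥ 50 and < 69.5 → Pass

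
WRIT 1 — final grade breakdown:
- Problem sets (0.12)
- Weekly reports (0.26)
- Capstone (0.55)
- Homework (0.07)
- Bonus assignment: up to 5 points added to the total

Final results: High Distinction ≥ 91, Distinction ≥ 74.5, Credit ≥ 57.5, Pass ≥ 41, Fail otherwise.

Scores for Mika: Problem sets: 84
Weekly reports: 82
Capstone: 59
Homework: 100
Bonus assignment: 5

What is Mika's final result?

Weighted total:
  Problem sets 84 × 0.12 = 10.08
  Weekly reports 82 × 0.26 = 21.32
  Capstone 59 × 0.55 = 32.45
  Homework 100 × 0.07 = 7
Sum = 70.85
Bonus assignment: 70.85 + 5 = 75.85
75.85 is ≥ 74.5 and < 91 → Distinction

Distinction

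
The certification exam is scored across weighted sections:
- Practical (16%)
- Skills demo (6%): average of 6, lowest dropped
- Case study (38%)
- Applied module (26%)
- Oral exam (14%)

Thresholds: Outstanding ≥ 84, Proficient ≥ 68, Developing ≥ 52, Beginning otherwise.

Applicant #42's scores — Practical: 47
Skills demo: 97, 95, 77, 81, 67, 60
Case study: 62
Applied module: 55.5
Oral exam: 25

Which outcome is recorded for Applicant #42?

Skills demo: drop 60 → average of remaining 5 = 417/5 = 83.4
Weighted total:
  Practical 47 × 0.16 = 7.52
  Skills demo 83.4 × 0.06 = 5.004
  Case study 62 × 0.38 = 23.56
  Applied module 55.5 × 0.26 = 14.43
  Oral exam 25 × 0.14 = 3.5
Sum = 54.014
54.014 is ≥ 52 and < 68 → Developing

Developing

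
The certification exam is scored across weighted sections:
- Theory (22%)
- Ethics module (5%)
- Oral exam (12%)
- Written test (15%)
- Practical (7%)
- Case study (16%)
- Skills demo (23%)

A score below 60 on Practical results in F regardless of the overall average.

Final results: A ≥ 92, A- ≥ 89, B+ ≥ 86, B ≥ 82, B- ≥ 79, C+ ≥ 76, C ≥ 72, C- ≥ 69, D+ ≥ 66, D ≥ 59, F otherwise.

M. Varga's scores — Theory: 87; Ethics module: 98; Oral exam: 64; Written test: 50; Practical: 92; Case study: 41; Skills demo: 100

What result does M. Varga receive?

Practical score 92 ≥ 60: minimum met.
Weighted total:
  Theory 87 × 0.22 = 19.14
  Ethics module 98 × 0.05 = 4.9
  Oral exam 64 × 0.12 = 7.68
  Written test 50 × 0.15 = 7.5
  Practical 92 × 0.07 = 6.44
  Case study 41 × 0.16 = 6.56
  Skills demo 100 × 0.23 = 23
Sum = 75.22
75.22 is ≥ 72 and < 76 → C

C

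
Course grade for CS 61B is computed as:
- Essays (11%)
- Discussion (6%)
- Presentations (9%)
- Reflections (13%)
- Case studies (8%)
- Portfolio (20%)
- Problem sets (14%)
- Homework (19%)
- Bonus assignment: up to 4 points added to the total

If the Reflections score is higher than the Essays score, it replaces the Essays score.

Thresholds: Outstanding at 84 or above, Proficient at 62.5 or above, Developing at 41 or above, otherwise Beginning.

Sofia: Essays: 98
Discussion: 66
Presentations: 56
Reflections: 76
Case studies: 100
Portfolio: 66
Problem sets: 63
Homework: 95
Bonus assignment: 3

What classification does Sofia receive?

Proficient

Reflections (76) ≤ Essays (98), so Essays stays at 98.
Weighted total:
  Essays 98 × 0.11 = 10.78
  Discussion 66 × 0.06 = 3.96
  Presentations 56 × 0.09 = 5.04
  Reflections 76 × 0.13 = 9.88
  Case studies 100 × 0.08 = 8
  Portfolio 66 × 0.2 = 13.2
  Problem sets 63 × 0.14 = 8.82
  Homework 95 × 0.19 = 18.05
Sum = 77.73
Bonus assignment: 77.73 + 3 = 80.73
80.73 is ≥ 62.5 and < 84 → Proficient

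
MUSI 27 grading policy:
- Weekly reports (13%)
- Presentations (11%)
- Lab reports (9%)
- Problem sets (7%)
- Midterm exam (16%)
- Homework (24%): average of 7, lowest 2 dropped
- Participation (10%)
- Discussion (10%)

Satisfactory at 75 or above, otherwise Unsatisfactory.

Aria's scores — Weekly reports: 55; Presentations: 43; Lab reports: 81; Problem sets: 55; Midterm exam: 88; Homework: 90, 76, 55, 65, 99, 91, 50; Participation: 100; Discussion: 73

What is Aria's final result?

Homework: drop 50, 55 → average of remaining 5 = 421/5 = 84.2
Weighted total:
  Weekly reports 55 × 0.13 = 7.15
  Presentations 43 × 0.11 = 4.73
  Lab reports 81 × 0.09 = 7.29
  Problem sets 55 × 0.07 = 3.85
  Midterm exam 88 × 0.16 = 14.08
  Homework 84.2 × 0.24 = 20.208
  Participation 100 × 0.1 = 10
  Discussion 73 × 0.1 = 7.3
Sum = 74.608
74.608 < 75 → Unsatisfactory

Unsatisfactory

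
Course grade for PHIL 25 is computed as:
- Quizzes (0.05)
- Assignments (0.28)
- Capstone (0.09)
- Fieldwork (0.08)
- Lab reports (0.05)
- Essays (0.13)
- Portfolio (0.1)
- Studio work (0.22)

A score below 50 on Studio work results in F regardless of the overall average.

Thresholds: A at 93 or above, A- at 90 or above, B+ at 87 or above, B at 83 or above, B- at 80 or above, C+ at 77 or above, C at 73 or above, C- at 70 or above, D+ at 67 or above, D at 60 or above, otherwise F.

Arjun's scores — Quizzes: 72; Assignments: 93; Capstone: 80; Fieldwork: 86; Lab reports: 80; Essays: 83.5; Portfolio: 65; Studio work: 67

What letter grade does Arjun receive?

C+

Studio work score 67 ≥ 50: minimum met.
Weighted total:
  Quizzes 72 × 0.05 = 3.6
  Assignments 93 × 0.28 = 26.04
  Capstone 80 × 0.09 = 7.2
  Fieldwork 86 × 0.08 = 6.88
  Lab reports 80 × 0.05 = 4
  Essays 83.5 × 0.13 = 10.855
  Portfolio 65 × 0.1 = 6.5
  Studio work 67 × 0.22 = 14.74
Sum = 79.815
79.815 is ≥ 77 and < 80 → C+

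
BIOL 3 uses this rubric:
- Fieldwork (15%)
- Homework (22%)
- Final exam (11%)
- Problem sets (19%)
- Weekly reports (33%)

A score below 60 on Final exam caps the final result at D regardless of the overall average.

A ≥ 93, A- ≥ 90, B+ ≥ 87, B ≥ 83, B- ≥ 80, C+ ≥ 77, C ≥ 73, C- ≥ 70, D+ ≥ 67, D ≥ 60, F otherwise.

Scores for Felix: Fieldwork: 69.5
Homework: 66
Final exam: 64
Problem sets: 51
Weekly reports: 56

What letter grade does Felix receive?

D

Final exam score 64 ≥ 60: minimum met.
Weighted total:
  Fieldwork 69.5 × 0.15 = 10.425
  Homework 66 × 0.22 = 14.52
  Final exam 64 × 0.11 = 7.04
  Problem sets 51 × 0.19 = 9.69
  Weekly reports 56 × 0.33 = 18.48
Sum = 60.155
60.155 is ≥ 60 and < 67 → D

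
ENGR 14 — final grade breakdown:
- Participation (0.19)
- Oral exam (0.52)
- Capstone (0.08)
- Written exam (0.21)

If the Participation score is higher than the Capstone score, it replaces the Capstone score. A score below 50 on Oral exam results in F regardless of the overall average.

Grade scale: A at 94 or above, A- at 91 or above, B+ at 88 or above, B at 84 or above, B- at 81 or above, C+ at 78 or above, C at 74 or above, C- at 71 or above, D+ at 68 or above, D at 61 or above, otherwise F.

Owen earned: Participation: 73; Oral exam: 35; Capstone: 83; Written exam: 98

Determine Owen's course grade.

Participation (73) ≤ Capstone (83), so Capstone stays at 83.
Oral exam score 35 < 50: minimum not met.
Weighted total:
  Participation 73 × 0.19 = 13.87
  Oral exam 35 × 0.52 = 18.2
  Capstone 83 × 0.08 = 6.64
  Written exam 98 × 0.21 = 20.58
Sum = 59.29
Because the Oral exam minimum was not met, the result is F.

F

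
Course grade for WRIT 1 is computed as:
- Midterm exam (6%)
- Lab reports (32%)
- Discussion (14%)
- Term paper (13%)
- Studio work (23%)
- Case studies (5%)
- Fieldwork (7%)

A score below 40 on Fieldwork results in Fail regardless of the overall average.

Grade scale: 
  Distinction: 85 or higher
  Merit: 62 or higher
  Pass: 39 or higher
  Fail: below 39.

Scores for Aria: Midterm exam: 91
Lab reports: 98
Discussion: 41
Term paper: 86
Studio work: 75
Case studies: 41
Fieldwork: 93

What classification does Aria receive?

Merit

Fieldwork score 93 ≥ 40: minimum met.
Weighted total:
  Midterm exam 91 × 0.06 = 5.46
  Lab reports 98 × 0.32 = 31.36
  Discussion 41 × 0.14 = 5.74
  Term paper 86 × 0.13 = 11.18
  Studio work 75 × 0.23 = 17.25
  Case studies 41 × 0.05 = 2.05
  Fieldwork 93 × 0.07 = 6.51
Sum = 79.55
79.55 is ≥ 62 and < 85 → Merit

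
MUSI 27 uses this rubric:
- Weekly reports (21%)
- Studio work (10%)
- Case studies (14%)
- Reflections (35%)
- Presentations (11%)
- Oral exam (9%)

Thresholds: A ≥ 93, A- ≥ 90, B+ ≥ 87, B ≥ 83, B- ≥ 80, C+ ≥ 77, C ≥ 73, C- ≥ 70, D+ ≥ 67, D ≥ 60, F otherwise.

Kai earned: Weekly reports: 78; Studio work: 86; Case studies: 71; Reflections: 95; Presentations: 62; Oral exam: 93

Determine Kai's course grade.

Weighted total:
  Weekly reports 78 × 0.21 = 16.38
  Studio work 86 × 0.1 = 8.6
  Case studies 71 × 0.14 = 9.94
  Reflections 95 × 0.35 = 33.25
  Presentations 62 × 0.11 = 6.82
  Oral exam 93 × 0.09 = 8.37
Sum = 83.36
83.36 is ≥ 83 and < 87 → B

B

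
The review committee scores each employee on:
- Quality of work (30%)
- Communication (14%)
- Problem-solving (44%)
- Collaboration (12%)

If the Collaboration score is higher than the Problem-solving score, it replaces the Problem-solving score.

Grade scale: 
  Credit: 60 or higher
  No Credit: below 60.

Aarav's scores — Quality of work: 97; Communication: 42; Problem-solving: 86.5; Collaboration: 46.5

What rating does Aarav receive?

Credit

Collaboration (46.5) ≤ Problem-solving (86.5), so Problem-solving stays at 86.5.
Weighted total:
  Quality of work 97 × 0.3 = 29.1
  Communication 42 × 0.14 = 5.88
  Problem-solving 86.5 × 0.44 = 38.06
  Collaboration 46.5 × 0.12 = 5.58
Sum = 78.62
78.62 ≥ 60 → Credit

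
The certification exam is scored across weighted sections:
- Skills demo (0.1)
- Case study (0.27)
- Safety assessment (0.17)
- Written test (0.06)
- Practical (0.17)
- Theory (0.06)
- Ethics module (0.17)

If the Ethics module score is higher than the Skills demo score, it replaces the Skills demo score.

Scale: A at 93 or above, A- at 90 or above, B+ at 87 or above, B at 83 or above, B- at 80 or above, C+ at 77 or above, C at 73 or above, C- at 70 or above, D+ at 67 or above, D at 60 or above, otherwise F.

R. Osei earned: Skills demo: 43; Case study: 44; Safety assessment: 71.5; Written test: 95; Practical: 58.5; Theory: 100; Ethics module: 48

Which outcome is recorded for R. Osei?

Ethics module (48) > Skills demo (43), so Skills demo counts as 48.
Weighted total:
  Skills demo 48 × 0.1 = 4.8
  Case study 44 × 0.27 = 11.88
  Safety assessment 71.5 × 0.17 = 12.155
  Written test 95 × 0.06 = 5.7
  Practical 58.5 × 0.17 = 9.945
  Theory 100 × 0.06 = 6
  Ethics module 48 × 0.17 = 8.16
Sum = 58.64
58.64 < 60 → F

F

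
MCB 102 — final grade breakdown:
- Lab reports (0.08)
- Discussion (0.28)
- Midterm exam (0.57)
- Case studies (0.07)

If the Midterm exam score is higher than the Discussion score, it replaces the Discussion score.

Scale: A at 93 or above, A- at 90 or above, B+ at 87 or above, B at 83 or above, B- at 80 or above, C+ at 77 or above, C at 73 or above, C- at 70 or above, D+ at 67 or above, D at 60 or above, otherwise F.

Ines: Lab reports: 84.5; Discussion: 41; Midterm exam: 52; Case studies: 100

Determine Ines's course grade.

F

Midterm exam (52) > Discussion (41), so Discussion counts as 52.
Weighted total:
  Lab reports 84.5 × 0.08 = 6.76
  Discussion 52 × 0.28 = 14.56
  Midterm exam 52 × 0.57 = 29.64
  Case studies 100 × 0.07 = 7
Sum = 57.96
57.96 < 60 → F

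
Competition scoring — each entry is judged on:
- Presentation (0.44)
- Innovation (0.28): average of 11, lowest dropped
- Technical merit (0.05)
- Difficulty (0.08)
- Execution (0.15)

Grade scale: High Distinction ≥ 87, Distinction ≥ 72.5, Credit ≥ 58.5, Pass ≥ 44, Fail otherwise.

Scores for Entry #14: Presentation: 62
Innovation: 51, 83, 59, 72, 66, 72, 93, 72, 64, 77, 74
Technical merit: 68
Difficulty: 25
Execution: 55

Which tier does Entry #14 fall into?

Innovation: drop 51 → average of remaining 10 = 732/10 = 73.2
Weighted total:
  Presentation 62 × 0.44 = 27.28
  Innovation 73.2 × 0.28 = 20.496
  Technical merit 68 × 0.05 = 3.4
  Difficulty 25 × 0.08 = 2
  Execution 55 × 0.15 = 8.25
Sum = 61.426
61.426 is ≥ 58.5 and < 72.5 → Credit

Credit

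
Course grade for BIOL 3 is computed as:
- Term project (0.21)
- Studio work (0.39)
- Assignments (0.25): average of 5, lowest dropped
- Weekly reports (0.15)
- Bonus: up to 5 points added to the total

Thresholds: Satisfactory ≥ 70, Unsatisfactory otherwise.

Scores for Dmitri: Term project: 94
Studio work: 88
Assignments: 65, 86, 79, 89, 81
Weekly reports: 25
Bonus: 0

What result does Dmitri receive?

Assignments: drop 65 → average of remaining 4 = 335/4 = 83.75
Weighted total:
  Term project 94 × 0.21 = 19.74
  Studio work 88 × 0.39 = 34.32
  Assignments 83.75 × 0.25 = 20.9375
  Weekly reports 25 × 0.15 = 3.75
Sum = 78.7475
Bonus: 78.7475 + 0 = 78.7475
78.7475 ≥ 70 → Satisfactory

Satisfactory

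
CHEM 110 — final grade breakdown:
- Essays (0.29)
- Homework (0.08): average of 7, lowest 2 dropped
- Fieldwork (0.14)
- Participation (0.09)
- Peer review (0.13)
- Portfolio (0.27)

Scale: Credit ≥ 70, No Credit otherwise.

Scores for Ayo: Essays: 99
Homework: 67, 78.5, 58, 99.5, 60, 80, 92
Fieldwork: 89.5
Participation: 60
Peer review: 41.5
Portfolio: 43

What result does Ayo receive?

Credit

Homework: drop 58, 60 → average of remaining 5 = 417/5 = 83.4
Weighted total:
  Essays 99 × 0.29 = 28.71
  Homework 83.4 × 0.08 = 6.672
  Fieldwork 89.5 × 0.14 = 12.53
  Participation 60 × 0.09 = 5.4
  Peer review 41.5 × 0.13 = 5.395
  Portfolio 43 × 0.27 = 11.61
Sum = 70.317
70.317 ≥ 70 → Credit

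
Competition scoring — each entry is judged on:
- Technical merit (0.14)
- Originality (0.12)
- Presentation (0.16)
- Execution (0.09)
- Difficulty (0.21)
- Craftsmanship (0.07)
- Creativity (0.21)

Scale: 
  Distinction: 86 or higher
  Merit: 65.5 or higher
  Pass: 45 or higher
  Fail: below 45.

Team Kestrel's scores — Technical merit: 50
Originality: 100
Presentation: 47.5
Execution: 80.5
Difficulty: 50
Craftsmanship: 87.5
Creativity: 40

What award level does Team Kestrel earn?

Pass

Weighted total:
  Technical merit 50 × 0.14 = 7
  Originality 100 × 0.12 = 12
  Presentation 47.5 × 0.16 = 7.6
  Execution 80.5 × 0.09 = 7.245
  Difficulty 50 × 0.21 = 10.5
  Craftsmanship 87.5 × 0.07 = 6.125
  Creativity 40 × 0.21 = 8.4
Sum = 58.87
58.87 is ≥ 45 and < 65.5 → Pass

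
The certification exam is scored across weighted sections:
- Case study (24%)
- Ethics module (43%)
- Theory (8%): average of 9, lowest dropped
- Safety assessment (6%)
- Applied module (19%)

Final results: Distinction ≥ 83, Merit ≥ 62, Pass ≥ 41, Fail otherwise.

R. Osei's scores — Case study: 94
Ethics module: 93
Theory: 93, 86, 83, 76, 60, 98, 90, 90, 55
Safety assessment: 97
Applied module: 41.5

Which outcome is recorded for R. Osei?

Distinction

Theory: drop 55 → average of remaining 8 = 676/8 = 84.5
Weighted total:
  Case study 94 × 0.24 = 22.56
  Ethics module 93 × 0.43 = 39.99
  Theory 84.5 × 0.08 = 6.76
  Safety assessment 97 × 0.06 = 5.82
  Applied module 41.5 × 0.19 = 7.885
Sum = 83.015
83.015 ≥ 83 → Distinction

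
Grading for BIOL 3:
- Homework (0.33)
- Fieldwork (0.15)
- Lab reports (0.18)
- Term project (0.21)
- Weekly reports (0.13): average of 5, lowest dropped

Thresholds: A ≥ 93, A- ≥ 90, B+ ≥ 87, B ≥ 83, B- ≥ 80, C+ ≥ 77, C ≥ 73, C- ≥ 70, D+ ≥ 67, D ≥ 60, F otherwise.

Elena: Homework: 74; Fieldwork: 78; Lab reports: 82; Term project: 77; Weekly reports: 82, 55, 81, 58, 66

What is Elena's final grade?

Weekly reports: drop 55 → average of remaining 4 = 287/4 = 71.75
Weighted total:
  Homework 74 × 0.33 = 24.42
  Fieldwork 78 × 0.15 = 11.7
  Lab reports 82 × 0.18 = 14.76
  Term project 77 × 0.21 = 16.17
  Weekly reports 71.75 × 0.13 = 9.3275
Sum = 76.3775
76.3775 is ≥ 73 and < 77 → C

C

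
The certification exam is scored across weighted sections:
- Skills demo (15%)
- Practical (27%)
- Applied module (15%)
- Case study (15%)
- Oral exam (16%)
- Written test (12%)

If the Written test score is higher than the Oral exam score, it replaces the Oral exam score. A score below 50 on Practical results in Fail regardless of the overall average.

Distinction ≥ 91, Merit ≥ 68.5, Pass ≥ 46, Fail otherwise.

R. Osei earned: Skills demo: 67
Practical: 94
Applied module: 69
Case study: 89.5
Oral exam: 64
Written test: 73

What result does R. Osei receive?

Written test (73) > Oral exam (64), so Oral exam counts as 73.
Practical score 94 ≥ 50: minimum met.
Weighted total:
  Skills demo 67 × 0.15 = 10.05
  Practical 94 × 0.27 = 25.38
  Applied module 69 × 0.15 = 10.35
  Case study 89.5 × 0.15 = 13.425
  Oral exam 73 × 0.16 = 11.68
  Written test 73 × 0.12 = 8.76
Sum = 79.645
79.645 is ≥ 68.5 and < 91 → Merit

Merit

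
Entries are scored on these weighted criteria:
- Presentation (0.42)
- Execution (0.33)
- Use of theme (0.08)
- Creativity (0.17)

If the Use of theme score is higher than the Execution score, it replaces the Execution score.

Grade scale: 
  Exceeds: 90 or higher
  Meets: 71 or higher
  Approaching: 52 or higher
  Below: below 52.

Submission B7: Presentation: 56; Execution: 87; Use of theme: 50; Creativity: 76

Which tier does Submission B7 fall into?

Approaching

Use of theme (50) ≤ Execution (87), so Execution stays at 87.
Weighted total:
  Presentation 56 × 0.42 = 23.52
  Execution 87 × 0.33 = 28.71
  Use of theme 50 × 0.08 = 4
  Creativity 76 × 0.17 = 12.92
Sum = 69.15
69.15 is ≥ 52 and < 71 → Approaching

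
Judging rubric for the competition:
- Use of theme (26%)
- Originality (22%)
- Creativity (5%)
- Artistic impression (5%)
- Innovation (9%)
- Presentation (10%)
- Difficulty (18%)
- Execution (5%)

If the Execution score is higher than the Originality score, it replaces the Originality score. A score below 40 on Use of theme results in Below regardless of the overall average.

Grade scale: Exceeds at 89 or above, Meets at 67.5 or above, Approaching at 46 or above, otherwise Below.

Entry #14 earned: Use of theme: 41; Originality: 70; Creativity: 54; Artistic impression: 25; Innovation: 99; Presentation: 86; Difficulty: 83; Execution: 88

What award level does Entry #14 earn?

Execution (88) > Originality (70), so Originality counts as 88.
Use of theme score 41 ≥ 40: minimum met.
Weighted total:
  Use of theme 41 × 0.26 = 10.66
  Originality 88 × 0.22 = 19.36
  Creativity 54 × 0.05 = 2.7
  Artistic impression 25 × 0.05 = 1.25
  Innovation 99 × 0.09 = 8.91
  Presentation 86 × 0.1 = 8.6
  Difficulty 83 × 0.18 = 14.94
  Execution 88 × 0.05 = 4.4
Sum = 70.82
70.82 is ≥ 67.5 and < 89 → Meets

Meets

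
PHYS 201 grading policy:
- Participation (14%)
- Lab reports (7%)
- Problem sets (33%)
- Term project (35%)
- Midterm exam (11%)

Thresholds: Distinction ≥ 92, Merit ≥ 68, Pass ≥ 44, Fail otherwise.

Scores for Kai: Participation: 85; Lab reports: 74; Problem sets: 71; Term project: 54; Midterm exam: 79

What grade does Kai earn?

Merit

Weighted total:
  Participation 85 × 0.14 = 11.9
  Lab reports 74 × 0.07 = 5.18
  Problem sets 71 × 0.33 = 23.43
  Term project 54 × 0.35 = 18.9
  Midterm exam 79 × 0.11 = 8.69
Sum = 68.1
68.1 is ≥ 68 and < 92 → Merit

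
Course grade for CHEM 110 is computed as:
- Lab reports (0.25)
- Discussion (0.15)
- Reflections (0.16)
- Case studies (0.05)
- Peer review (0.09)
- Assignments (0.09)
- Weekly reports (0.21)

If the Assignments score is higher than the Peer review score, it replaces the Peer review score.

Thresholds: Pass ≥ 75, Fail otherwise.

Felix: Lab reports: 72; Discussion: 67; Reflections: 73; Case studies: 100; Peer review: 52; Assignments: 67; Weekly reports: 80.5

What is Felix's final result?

Fail

Assignments (67) > Peer review (52), so Peer review counts as 67.
Weighted total:
  Lab reports 72 × 0.25 = 18
  Discussion 67 × 0.15 = 10.05
  Reflections 73 × 0.16 = 11.68
  Case studies 100 × 0.05 = 5
  Peer review 67 × 0.09 = 6.03
  Assignments 67 × 0.09 = 6.03
  Weekly reports 80.5 × 0.21 = 16.905
Sum = 73.695
73.695 < 75 → Fail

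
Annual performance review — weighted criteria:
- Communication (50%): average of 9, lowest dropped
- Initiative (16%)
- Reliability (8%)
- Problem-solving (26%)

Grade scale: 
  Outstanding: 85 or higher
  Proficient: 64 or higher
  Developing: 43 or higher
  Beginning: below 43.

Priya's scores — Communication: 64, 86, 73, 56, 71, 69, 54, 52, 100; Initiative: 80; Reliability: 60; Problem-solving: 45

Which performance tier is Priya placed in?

Communication: drop 52 → average of remaining 8 = 573/8 = 71.625
Weighted total:
  Communication 71.625 × 0.5 = 35.8125
  Initiative 80 × 0.16 = 12.8
  Reliability 60 × 0.08 = 4.8
  Problem-solving 45 × 0.26 = 11.7
Sum = 65.1125
65.1125 is ≥ 64 and < 85 → Proficient

Proficient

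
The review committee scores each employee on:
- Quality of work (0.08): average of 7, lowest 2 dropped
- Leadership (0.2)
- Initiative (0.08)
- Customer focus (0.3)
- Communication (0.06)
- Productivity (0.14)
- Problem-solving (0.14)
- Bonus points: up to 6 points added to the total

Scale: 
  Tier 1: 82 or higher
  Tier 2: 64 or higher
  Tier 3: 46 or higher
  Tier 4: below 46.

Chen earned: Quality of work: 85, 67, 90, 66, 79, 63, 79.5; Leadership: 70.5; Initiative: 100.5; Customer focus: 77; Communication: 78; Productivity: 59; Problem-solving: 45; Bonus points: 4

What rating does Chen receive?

Tier 2

Quality of work: drop 63, 66 → average of remaining 5 = 400.5/5 = 80.1
Weighted total:
  Quality of work 80.1 × 0.08 = 6.408
  Leadership 70.5 × 0.2 = 14.1
  Initiative 100.5 × 0.08 = 8.04
  Customer focus 77 × 0.3 = 23.1
  Communication 78 × 0.06 = 4.68
  Productivity 59 × 0.14 = 8.26
  Problem-solving 45 × 0.14 = 6.3
Sum = 70.888
Bonus points: 70.888 + 4 = 74.888
74.888 is ≥ 64 and < 82 → Tier 2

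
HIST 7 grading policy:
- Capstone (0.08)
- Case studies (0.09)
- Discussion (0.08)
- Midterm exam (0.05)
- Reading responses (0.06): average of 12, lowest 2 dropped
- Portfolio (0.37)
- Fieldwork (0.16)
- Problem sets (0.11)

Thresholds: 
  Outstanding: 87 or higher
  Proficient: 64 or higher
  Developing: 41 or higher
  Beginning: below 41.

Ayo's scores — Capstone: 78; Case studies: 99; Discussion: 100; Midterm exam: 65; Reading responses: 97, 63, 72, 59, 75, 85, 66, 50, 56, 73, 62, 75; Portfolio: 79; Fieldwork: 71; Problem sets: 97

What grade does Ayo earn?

Reading responses: drop 50, 56 → average of remaining 10 = 727/10 = 72.7
Weighted total:
  Capstone 78 × 0.08 = 6.24
  Case studies 99 × 0.09 = 8.91
  Discussion 100 × 0.08 = 8
  Midterm exam 65 × 0.05 = 3.25
  Reading responses 72.7 × 0.06 = 4.362
  Portfolio 79 × 0.37 = 29.23
  Fieldwork 71 × 0.16 = 11.36
  Problem sets 97 × 0.11 = 10.67
Sum = 82.022
82.022 is ≥ 64 and < 87 → Proficient

Proficient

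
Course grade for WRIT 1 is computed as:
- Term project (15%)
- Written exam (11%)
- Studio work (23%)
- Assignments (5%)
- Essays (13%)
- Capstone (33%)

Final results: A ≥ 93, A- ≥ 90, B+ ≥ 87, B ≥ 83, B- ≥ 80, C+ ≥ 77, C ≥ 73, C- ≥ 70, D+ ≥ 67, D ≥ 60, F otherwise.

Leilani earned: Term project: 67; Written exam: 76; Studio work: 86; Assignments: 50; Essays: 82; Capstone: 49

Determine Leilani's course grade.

D+

Weighted total:
  Term project 67 × 0.15 = 10.05
  Written exam 76 × 0.11 = 8.36
  Studio work 86 × 0.23 = 19.78
  Assignments 50 × 0.05 = 2.5
  Essays 82 × 0.13 = 10.66
  Capstone 49 × 0.33 = 16.17
Sum = 67.52
67.52 is ≥ 67 and < 70 → D+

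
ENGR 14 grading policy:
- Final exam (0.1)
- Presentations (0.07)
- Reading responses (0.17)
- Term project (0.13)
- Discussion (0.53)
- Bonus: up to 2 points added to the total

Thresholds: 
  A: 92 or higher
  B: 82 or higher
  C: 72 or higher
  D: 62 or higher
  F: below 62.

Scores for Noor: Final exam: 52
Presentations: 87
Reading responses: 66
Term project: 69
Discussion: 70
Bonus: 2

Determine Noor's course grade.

Weighted total:
  Final exam 52 × 0.1 = 5.2
  Presentations 87 × 0.07 = 6.09
  Reading responses 66 × 0.17 = 11.22
  Term project 69 × 0.13 = 8.97
  Discussion 70 × 0.53 = 37.1
Sum = 68.58
Bonus: 68.58 + 2 = 70.58
70.58 is ≥ 62 and < 72 → D

D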